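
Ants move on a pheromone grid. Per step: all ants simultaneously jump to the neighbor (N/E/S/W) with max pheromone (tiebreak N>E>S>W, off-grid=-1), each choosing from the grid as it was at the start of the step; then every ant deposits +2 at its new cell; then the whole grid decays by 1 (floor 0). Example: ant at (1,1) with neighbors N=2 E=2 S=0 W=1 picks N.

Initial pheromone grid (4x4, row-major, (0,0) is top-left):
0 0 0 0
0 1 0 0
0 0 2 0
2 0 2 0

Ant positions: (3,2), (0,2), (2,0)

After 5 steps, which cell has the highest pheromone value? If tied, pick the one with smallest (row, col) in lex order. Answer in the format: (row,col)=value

Answer: (2,2)=3

Derivation:
Step 1: ant0:(3,2)->N->(2,2) | ant1:(0,2)->E->(0,3) | ant2:(2,0)->S->(3,0)
  grid max=3 at (2,2)
Step 2: ant0:(2,2)->S->(3,2) | ant1:(0,3)->S->(1,3) | ant2:(3,0)->N->(2,0)
  grid max=2 at (2,2)
Step 3: ant0:(3,2)->N->(2,2) | ant1:(1,3)->N->(0,3) | ant2:(2,0)->S->(3,0)
  grid max=3 at (2,2)
Step 4: ant0:(2,2)->S->(3,2) | ant1:(0,3)->S->(1,3) | ant2:(3,0)->N->(2,0)
  grid max=2 at (2,2)
Step 5: ant0:(3,2)->N->(2,2) | ant1:(1,3)->N->(0,3) | ant2:(2,0)->S->(3,0)
  grid max=3 at (2,2)
Final grid:
  0 0 0 1
  0 0 0 0
  0 0 3 0
  3 0 1 0
Max pheromone 3 at (2,2)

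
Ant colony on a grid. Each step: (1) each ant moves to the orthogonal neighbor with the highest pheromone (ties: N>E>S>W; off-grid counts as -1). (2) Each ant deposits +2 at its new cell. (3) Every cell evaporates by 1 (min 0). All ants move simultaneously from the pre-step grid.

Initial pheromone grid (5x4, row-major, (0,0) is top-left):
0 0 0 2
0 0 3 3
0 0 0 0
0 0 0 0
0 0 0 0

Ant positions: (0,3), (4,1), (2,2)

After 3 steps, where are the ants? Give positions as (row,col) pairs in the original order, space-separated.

Step 1: ant0:(0,3)->S->(1,3) | ant1:(4,1)->N->(3,1) | ant2:(2,2)->N->(1,2)
  grid max=4 at (1,2)
Step 2: ant0:(1,3)->W->(1,2) | ant1:(3,1)->N->(2,1) | ant2:(1,2)->E->(1,3)
  grid max=5 at (1,2)
Step 3: ant0:(1,2)->E->(1,3) | ant1:(2,1)->N->(1,1) | ant2:(1,3)->W->(1,2)
  grid max=6 at (1,2)

(1,3) (1,1) (1,2)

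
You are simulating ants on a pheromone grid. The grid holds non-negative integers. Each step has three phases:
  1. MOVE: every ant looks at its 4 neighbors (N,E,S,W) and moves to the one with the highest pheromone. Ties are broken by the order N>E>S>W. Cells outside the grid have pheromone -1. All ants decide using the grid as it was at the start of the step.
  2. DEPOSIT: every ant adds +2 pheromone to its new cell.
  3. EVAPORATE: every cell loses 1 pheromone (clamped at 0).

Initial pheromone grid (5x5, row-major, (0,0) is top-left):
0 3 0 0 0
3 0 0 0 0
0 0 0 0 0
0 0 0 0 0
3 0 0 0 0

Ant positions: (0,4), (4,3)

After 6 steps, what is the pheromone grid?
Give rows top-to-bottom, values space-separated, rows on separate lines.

After step 1: ants at (1,4),(3,3)
  0 2 0 0 0
  2 0 0 0 1
  0 0 0 0 0
  0 0 0 1 0
  2 0 0 0 0
After step 2: ants at (0,4),(2,3)
  0 1 0 0 1
  1 0 0 0 0
  0 0 0 1 0
  0 0 0 0 0
  1 0 0 0 0
After step 3: ants at (1,4),(1,3)
  0 0 0 0 0
  0 0 0 1 1
  0 0 0 0 0
  0 0 0 0 0
  0 0 0 0 0
After step 4: ants at (1,3),(1,4)
  0 0 0 0 0
  0 0 0 2 2
  0 0 0 0 0
  0 0 0 0 0
  0 0 0 0 0
After step 5: ants at (1,4),(1,3)
  0 0 0 0 0
  0 0 0 3 3
  0 0 0 0 0
  0 0 0 0 0
  0 0 0 0 0
After step 6: ants at (1,3),(1,4)
  0 0 0 0 0
  0 0 0 4 4
  0 0 0 0 0
  0 0 0 0 0
  0 0 0 0 0

0 0 0 0 0
0 0 0 4 4
0 0 0 0 0
0 0 0 0 0
0 0 0 0 0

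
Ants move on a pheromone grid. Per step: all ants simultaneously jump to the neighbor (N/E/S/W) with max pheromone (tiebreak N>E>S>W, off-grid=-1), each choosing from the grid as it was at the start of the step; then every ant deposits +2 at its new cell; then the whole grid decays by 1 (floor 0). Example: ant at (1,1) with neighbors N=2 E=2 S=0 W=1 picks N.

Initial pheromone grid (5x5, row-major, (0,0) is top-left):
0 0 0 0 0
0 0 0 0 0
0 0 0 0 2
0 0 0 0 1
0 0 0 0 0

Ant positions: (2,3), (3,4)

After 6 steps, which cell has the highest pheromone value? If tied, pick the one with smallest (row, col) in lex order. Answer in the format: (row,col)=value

Step 1: ant0:(2,3)->E->(2,4) | ant1:(3,4)->N->(2,4)
  grid max=5 at (2,4)
Step 2: ant0:(2,4)->N->(1,4) | ant1:(2,4)->N->(1,4)
  grid max=4 at (2,4)
Step 3: ant0:(1,4)->S->(2,4) | ant1:(1,4)->S->(2,4)
  grid max=7 at (2,4)
Step 4: ant0:(2,4)->N->(1,4) | ant1:(2,4)->N->(1,4)
  grid max=6 at (2,4)
Step 5: ant0:(1,4)->S->(2,4) | ant1:(1,4)->S->(2,4)
  grid max=9 at (2,4)
Step 6: ant0:(2,4)->N->(1,4) | ant1:(2,4)->N->(1,4)
  grid max=8 at (2,4)
Final grid:
  0 0 0 0 0
  0 0 0 0 7
  0 0 0 0 8
  0 0 0 0 0
  0 0 0 0 0
Max pheromone 8 at (2,4)

Answer: (2,4)=8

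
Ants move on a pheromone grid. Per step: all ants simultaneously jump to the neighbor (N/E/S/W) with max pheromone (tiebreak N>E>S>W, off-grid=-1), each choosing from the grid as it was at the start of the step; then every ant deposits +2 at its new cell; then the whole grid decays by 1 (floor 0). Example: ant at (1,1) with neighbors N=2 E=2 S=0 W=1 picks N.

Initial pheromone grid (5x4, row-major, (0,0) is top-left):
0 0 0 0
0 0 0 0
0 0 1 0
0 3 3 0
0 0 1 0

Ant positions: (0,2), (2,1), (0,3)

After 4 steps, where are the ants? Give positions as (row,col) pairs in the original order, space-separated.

Step 1: ant0:(0,2)->E->(0,3) | ant1:(2,1)->S->(3,1) | ant2:(0,3)->S->(1,3)
  grid max=4 at (3,1)
Step 2: ant0:(0,3)->S->(1,3) | ant1:(3,1)->E->(3,2) | ant2:(1,3)->N->(0,3)
  grid max=3 at (3,1)
Step 3: ant0:(1,3)->N->(0,3) | ant1:(3,2)->W->(3,1) | ant2:(0,3)->S->(1,3)
  grid max=4 at (3,1)
Step 4: ant0:(0,3)->S->(1,3) | ant1:(3,1)->E->(3,2) | ant2:(1,3)->N->(0,3)
  grid max=4 at (0,3)

(1,3) (3,2) (0,3)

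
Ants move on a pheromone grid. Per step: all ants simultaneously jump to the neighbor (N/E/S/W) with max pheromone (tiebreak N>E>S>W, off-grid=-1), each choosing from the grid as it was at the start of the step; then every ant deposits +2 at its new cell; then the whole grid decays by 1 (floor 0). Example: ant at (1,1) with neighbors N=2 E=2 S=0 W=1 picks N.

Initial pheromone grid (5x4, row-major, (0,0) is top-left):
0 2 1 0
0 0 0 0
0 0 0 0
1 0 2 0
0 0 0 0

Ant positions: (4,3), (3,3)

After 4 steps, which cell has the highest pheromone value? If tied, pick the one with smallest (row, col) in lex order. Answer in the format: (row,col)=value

Step 1: ant0:(4,3)->N->(3,3) | ant1:(3,3)->W->(3,2)
  grid max=3 at (3,2)
Step 2: ant0:(3,3)->W->(3,2) | ant1:(3,2)->E->(3,3)
  grid max=4 at (3,2)
Step 3: ant0:(3,2)->E->(3,3) | ant1:(3,3)->W->(3,2)
  grid max=5 at (3,2)
Step 4: ant0:(3,3)->W->(3,2) | ant1:(3,2)->E->(3,3)
  grid max=6 at (3,2)
Final grid:
  0 0 0 0
  0 0 0 0
  0 0 0 0
  0 0 6 4
  0 0 0 0
Max pheromone 6 at (3,2)

Answer: (3,2)=6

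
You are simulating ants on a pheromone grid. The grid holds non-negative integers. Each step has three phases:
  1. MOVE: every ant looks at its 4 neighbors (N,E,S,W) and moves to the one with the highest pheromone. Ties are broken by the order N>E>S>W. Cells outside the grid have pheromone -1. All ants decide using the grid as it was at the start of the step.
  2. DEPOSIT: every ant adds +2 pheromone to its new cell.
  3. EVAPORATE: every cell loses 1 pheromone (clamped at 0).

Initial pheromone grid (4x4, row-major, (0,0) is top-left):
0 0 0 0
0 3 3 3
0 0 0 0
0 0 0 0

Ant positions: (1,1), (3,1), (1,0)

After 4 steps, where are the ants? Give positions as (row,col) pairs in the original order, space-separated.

Step 1: ant0:(1,1)->E->(1,2) | ant1:(3,1)->N->(2,1) | ant2:(1,0)->E->(1,1)
  grid max=4 at (1,1)
Step 2: ant0:(1,2)->W->(1,1) | ant1:(2,1)->N->(1,1) | ant2:(1,1)->E->(1,2)
  grid max=7 at (1,1)
Step 3: ant0:(1,1)->E->(1,2) | ant1:(1,1)->E->(1,2) | ant2:(1,2)->W->(1,1)
  grid max=8 at (1,1)
Step 4: ant0:(1,2)->W->(1,1) | ant1:(1,2)->W->(1,1) | ant2:(1,1)->E->(1,2)
  grid max=11 at (1,1)

(1,1) (1,1) (1,2)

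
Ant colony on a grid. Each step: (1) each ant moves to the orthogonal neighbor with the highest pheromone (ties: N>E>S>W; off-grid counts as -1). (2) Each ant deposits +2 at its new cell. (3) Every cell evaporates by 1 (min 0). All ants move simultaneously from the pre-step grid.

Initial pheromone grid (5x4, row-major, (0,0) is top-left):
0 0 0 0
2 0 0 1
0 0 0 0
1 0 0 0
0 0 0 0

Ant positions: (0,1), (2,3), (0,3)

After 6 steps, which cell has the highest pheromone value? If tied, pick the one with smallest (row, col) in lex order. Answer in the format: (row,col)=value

Answer: (0,3)=13

Derivation:
Step 1: ant0:(0,1)->E->(0,2) | ant1:(2,3)->N->(1,3) | ant2:(0,3)->S->(1,3)
  grid max=4 at (1,3)
Step 2: ant0:(0,2)->E->(0,3) | ant1:(1,3)->N->(0,3) | ant2:(1,3)->N->(0,3)
  grid max=5 at (0,3)
Step 3: ant0:(0,3)->S->(1,3) | ant1:(0,3)->S->(1,3) | ant2:(0,3)->S->(1,3)
  grid max=8 at (1,3)
Step 4: ant0:(1,3)->N->(0,3) | ant1:(1,3)->N->(0,3) | ant2:(1,3)->N->(0,3)
  grid max=9 at (0,3)
Step 5: ant0:(0,3)->S->(1,3) | ant1:(0,3)->S->(1,3) | ant2:(0,3)->S->(1,3)
  grid max=12 at (1,3)
Step 6: ant0:(1,3)->N->(0,3) | ant1:(1,3)->N->(0,3) | ant2:(1,3)->N->(0,3)
  grid max=13 at (0,3)
Final grid:
  0 0 0 13
  0 0 0 11
  0 0 0 0
  0 0 0 0
  0 0 0 0
Max pheromone 13 at (0,3)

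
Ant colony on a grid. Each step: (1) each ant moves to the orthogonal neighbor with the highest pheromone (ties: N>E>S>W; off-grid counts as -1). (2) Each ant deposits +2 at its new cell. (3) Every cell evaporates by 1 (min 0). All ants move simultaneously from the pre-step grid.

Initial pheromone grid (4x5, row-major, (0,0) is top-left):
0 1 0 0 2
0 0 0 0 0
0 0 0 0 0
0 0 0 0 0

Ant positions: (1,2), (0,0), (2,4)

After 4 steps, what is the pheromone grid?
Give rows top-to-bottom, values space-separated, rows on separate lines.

After step 1: ants at (0,2),(0,1),(1,4)
  0 2 1 0 1
  0 0 0 0 1
  0 0 0 0 0
  0 0 0 0 0
After step 2: ants at (0,1),(0,2),(0,4)
  0 3 2 0 2
  0 0 0 0 0
  0 0 0 0 0
  0 0 0 0 0
After step 3: ants at (0,2),(0,1),(1,4)
  0 4 3 0 1
  0 0 0 0 1
  0 0 0 0 0
  0 0 0 0 0
After step 4: ants at (0,1),(0,2),(0,4)
  0 5 4 0 2
  0 0 0 0 0
  0 0 0 0 0
  0 0 0 0 0

0 5 4 0 2
0 0 0 0 0
0 0 0 0 0
0 0 0 0 0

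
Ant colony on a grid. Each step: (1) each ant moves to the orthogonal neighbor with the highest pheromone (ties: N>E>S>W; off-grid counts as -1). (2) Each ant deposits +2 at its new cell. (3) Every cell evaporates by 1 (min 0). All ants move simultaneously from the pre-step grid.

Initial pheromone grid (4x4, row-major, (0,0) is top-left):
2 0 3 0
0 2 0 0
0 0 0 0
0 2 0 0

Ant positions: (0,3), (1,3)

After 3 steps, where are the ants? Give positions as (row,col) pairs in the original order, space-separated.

Step 1: ant0:(0,3)->W->(0,2) | ant1:(1,3)->N->(0,3)
  grid max=4 at (0,2)
Step 2: ant0:(0,2)->E->(0,3) | ant1:(0,3)->W->(0,2)
  grid max=5 at (0,2)
Step 3: ant0:(0,3)->W->(0,2) | ant1:(0,2)->E->(0,3)
  grid max=6 at (0,2)

(0,2) (0,3)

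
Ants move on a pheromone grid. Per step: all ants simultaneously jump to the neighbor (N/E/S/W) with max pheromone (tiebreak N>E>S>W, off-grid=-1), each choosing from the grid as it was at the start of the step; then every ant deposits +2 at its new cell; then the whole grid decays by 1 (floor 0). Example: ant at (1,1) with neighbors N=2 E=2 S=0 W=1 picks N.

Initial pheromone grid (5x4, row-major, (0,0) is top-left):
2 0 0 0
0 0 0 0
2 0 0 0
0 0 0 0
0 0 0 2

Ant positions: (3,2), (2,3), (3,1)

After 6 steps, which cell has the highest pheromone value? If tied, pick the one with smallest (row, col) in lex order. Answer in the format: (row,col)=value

Step 1: ant0:(3,2)->N->(2,2) | ant1:(2,3)->N->(1,3) | ant2:(3,1)->N->(2,1)
  grid max=1 at (0,0)
Step 2: ant0:(2,2)->W->(2,1) | ant1:(1,3)->N->(0,3) | ant2:(2,1)->E->(2,2)
  grid max=2 at (2,1)
Step 3: ant0:(2,1)->E->(2,2) | ant1:(0,3)->S->(1,3) | ant2:(2,2)->W->(2,1)
  grid max=3 at (2,1)
Step 4: ant0:(2,2)->W->(2,1) | ant1:(1,3)->N->(0,3) | ant2:(2,1)->E->(2,2)
  grid max=4 at (2,1)
Step 5: ant0:(2,1)->E->(2,2) | ant1:(0,3)->S->(1,3) | ant2:(2,2)->W->(2,1)
  grid max=5 at (2,1)
Step 6: ant0:(2,2)->W->(2,1) | ant1:(1,3)->N->(0,3) | ant2:(2,1)->E->(2,2)
  grid max=6 at (2,1)
Final grid:
  0 0 0 1
  0 0 0 0
  0 6 6 0
  0 0 0 0
  0 0 0 0
Max pheromone 6 at (2,1)

Answer: (2,1)=6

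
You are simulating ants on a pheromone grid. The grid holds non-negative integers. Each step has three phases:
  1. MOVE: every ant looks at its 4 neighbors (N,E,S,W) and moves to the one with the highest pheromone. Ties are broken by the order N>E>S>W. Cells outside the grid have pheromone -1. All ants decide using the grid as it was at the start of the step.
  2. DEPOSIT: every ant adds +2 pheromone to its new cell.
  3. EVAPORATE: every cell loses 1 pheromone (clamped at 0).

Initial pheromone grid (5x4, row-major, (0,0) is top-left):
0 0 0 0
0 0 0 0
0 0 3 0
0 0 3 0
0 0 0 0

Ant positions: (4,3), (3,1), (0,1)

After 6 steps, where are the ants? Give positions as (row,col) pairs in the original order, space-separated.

Step 1: ant0:(4,3)->N->(3,3) | ant1:(3,1)->E->(3,2) | ant2:(0,1)->E->(0,2)
  grid max=4 at (3,2)
Step 2: ant0:(3,3)->W->(3,2) | ant1:(3,2)->N->(2,2) | ant2:(0,2)->E->(0,3)
  grid max=5 at (3,2)
Step 3: ant0:(3,2)->N->(2,2) | ant1:(2,2)->S->(3,2) | ant2:(0,3)->S->(1,3)
  grid max=6 at (3,2)
Step 4: ant0:(2,2)->S->(3,2) | ant1:(3,2)->N->(2,2) | ant2:(1,3)->N->(0,3)
  grid max=7 at (3,2)
Step 5: ant0:(3,2)->N->(2,2) | ant1:(2,2)->S->(3,2) | ant2:(0,3)->S->(1,3)
  grid max=8 at (3,2)
Step 6: ant0:(2,2)->S->(3,2) | ant1:(3,2)->N->(2,2) | ant2:(1,3)->N->(0,3)
  grid max=9 at (3,2)

(3,2) (2,2) (0,3)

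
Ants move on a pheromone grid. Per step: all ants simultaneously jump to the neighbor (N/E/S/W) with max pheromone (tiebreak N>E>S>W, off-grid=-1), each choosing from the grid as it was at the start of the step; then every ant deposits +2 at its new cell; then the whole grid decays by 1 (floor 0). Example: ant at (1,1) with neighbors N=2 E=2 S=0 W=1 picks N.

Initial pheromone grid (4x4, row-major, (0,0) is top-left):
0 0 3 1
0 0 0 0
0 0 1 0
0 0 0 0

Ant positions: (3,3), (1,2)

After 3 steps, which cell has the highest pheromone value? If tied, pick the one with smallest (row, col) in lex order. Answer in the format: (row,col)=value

Answer: (0,2)=4

Derivation:
Step 1: ant0:(3,3)->N->(2,3) | ant1:(1,2)->N->(0,2)
  grid max=4 at (0,2)
Step 2: ant0:(2,3)->N->(1,3) | ant1:(0,2)->E->(0,3)
  grid max=3 at (0,2)
Step 3: ant0:(1,3)->N->(0,3) | ant1:(0,3)->W->(0,2)
  grid max=4 at (0,2)
Final grid:
  0 0 4 2
  0 0 0 0
  0 0 0 0
  0 0 0 0
Max pheromone 4 at (0,2)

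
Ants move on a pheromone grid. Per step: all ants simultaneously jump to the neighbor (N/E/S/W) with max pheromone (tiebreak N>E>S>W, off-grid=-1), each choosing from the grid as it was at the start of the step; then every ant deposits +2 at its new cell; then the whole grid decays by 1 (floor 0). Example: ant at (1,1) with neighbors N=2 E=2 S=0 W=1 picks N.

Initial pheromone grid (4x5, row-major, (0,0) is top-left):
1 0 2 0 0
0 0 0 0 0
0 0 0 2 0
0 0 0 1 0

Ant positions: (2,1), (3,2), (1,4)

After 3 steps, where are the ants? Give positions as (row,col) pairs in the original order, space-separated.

Step 1: ant0:(2,1)->N->(1,1) | ant1:(3,2)->E->(3,3) | ant2:(1,4)->N->(0,4)
  grid max=2 at (3,3)
Step 2: ant0:(1,1)->N->(0,1) | ant1:(3,3)->N->(2,3) | ant2:(0,4)->S->(1,4)
  grid max=2 at (2,3)
Step 3: ant0:(0,1)->E->(0,2) | ant1:(2,3)->S->(3,3) | ant2:(1,4)->N->(0,4)
  grid max=2 at (3,3)

(0,2) (3,3) (0,4)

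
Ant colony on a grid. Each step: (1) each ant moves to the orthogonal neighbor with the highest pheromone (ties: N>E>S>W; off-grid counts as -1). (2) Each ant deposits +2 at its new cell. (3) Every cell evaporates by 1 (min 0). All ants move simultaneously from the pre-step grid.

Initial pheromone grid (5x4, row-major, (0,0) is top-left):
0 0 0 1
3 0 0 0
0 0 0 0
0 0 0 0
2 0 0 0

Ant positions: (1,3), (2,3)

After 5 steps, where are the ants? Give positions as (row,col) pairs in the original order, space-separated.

Step 1: ant0:(1,3)->N->(0,3) | ant1:(2,3)->N->(1,3)
  grid max=2 at (0,3)
Step 2: ant0:(0,3)->S->(1,3) | ant1:(1,3)->N->(0,3)
  grid max=3 at (0,3)
Step 3: ant0:(1,3)->N->(0,3) | ant1:(0,3)->S->(1,3)
  grid max=4 at (0,3)
Step 4: ant0:(0,3)->S->(1,3) | ant1:(1,3)->N->(0,3)
  grid max=5 at (0,3)
Step 5: ant0:(1,3)->N->(0,3) | ant1:(0,3)->S->(1,3)
  grid max=6 at (0,3)

(0,3) (1,3)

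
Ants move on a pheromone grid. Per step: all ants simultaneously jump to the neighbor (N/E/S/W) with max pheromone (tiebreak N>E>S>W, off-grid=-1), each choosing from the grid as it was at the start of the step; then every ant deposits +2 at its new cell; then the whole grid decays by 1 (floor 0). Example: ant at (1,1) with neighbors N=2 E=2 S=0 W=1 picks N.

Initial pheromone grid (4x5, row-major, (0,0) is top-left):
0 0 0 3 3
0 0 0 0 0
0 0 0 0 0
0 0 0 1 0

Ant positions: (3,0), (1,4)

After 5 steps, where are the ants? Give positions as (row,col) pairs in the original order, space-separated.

Step 1: ant0:(3,0)->N->(2,0) | ant1:(1,4)->N->(0,4)
  grid max=4 at (0,4)
Step 2: ant0:(2,0)->N->(1,0) | ant1:(0,4)->W->(0,3)
  grid max=3 at (0,3)
Step 3: ant0:(1,0)->N->(0,0) | ant1:(0,3)->E->(0,4)
  grid max=4 at (0,4)
Step 4: ant0:(0,0)->E->(0,1) | ant1:(0,4)->W->(0,3)
  grid max=3 at (0,3)
Step 5: ant0:(0,1)->E->(0,2) | ant1:(0,3)->E->(0,4)
  grid max=4 at (0,4)

(0,2) (0,4)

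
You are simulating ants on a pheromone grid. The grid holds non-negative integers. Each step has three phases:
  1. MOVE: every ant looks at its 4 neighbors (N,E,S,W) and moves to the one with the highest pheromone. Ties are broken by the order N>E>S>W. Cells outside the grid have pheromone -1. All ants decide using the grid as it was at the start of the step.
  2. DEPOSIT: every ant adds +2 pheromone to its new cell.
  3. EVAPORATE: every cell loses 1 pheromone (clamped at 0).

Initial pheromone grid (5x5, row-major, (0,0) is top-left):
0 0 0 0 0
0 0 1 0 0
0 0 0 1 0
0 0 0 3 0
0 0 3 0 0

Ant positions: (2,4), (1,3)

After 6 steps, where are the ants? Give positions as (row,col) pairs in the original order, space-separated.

Step 1: ant0:(2,4)->W->(2,3) | ant1:(1,3)->S->(2,3)
  grid max=4 at (2,3)
Step 2: ant0:(2,3)->S->(3,3) | ant1:(2,3)->S->(3,3)
  grid max=5 at (3,3)
Step 3: ant0:(3,3)->N->(2,3) | ant1:(3,3)->N->(2,3)
  grid max=6 at (2,3)
Step 4: ant0:(2,3)->S->(3,3) | ant1:(2,3)->S->(3,3)
  grid max=7 at (3,3)
Step 5: ant0:(3,3)->N->(2,3) | ant1:(3,3)->N->(2,3)
  grid max=8 at (2,3)
Step 6: ant0:(2,3)->S->(3,3) | ant1:(2,3)->S->(3,3)
  grid max=9 at (3,3)

(3,3) (3,3)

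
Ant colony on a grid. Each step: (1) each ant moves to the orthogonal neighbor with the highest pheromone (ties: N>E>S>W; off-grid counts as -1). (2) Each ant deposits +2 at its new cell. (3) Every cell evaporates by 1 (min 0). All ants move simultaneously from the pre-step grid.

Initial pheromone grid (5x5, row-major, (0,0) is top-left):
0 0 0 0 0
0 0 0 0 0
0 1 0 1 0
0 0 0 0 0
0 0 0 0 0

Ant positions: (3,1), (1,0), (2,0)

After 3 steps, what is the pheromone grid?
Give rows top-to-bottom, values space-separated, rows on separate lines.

After step 1: ants at (2,1),(0,0),(2,1)
  1 0 0 0 0
  0 0 0 0 0
  0 4 0 0 0
  0 0 0 0 0
  0 0 0 0 0
After step 2: ants at (1,1),(0,1),(1,1)
  0 1 0 0 0
  0 3 0 0 0
  0 3 0 0 0
  0 0 0 0 0
  0 0 0 0 0
After step 3: ants at (2,1),(1,1),(2,1)
  0 0 0 0 0
  0 4 0 0 0
  0 6 0 0 0
  0 0 0 0 0
  0 0 0 0 0

0 0 0 0 0
0 4 0 0 0
0 6 0 0 0
0 0 0 0 0
0 0 0 0 0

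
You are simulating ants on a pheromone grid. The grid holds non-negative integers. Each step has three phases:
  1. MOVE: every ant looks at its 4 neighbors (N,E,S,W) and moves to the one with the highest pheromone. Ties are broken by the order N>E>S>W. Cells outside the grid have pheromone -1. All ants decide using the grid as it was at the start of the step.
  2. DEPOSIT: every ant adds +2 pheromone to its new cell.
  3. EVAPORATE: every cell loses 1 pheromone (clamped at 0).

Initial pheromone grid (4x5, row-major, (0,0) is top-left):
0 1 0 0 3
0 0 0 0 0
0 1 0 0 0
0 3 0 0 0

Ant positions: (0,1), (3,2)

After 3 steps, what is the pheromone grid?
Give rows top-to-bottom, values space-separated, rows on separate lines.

After step 1: ants at (0,2),(3,1)
  0 0 1 0 2
  0 0 0 0 0
  0 0 0 0 0
  0 4 0 0 0
After step 2: ants at (0,3),(2,1)
  0 0 0 1 1
  0 0 0 0 0
  0 1 0 0 0
  0 3 0 0 0
After step 3: ants at (0,4),(3,1)
  0 0 0 0 2
  0 0 0 0 0
  0 0 0 0 0
  0 4 0 0 0

0 0 0 0 2
0 0 0 0 0
0 0 0 0 0
0 4 0 0 0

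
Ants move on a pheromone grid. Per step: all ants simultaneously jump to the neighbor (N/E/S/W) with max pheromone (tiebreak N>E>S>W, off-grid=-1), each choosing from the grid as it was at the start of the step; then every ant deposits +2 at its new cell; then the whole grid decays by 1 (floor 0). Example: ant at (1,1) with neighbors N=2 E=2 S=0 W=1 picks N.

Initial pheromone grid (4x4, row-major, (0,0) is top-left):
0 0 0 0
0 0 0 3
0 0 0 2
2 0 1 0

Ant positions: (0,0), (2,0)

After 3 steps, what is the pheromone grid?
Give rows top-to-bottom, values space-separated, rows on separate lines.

After step 1: ants at (0,1),(3,0)
  0 1 0 0
  0 0 0 2
  0 0 0 1
  3 0 0 0
After step 2: ants at (0,2),(2,0)
  0 0 1 0
  0 0 0 1
  1 0 0 0
  2 0 0 0
After step 3: ants at (0,3),(3,0)
  0 0 0 1
  0 0 0 0
  0 0 0 0
  3 0 0 0

0 0 0 1
0 0 0 0
0 0 0 0
3 0 0 0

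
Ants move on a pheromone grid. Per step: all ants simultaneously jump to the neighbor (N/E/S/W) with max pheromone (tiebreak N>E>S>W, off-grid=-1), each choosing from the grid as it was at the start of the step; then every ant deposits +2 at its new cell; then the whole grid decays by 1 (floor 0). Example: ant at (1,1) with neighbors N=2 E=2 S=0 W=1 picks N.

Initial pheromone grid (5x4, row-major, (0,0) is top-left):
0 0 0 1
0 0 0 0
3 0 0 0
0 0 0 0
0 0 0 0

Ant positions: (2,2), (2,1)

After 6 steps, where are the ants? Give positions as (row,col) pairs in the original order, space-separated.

Step 1: ant0:(2,2)->N->(1,2) | ant1:(2,1)->W->(2,0)
  grid max=4 at (2,0)
Step 2: ant0:(1,2)->N->(0,2) | ant1:(2,0)->N->(1,0)
  grid max=3 at (2,0)
Step 3: ant0:(0,2)->E->(0,3) | ant1:(1,0)->S->(2,0)
  grid max=4 at (2,0)
Step 4: ant0:(0,3)->S->(1,3) | ant1:(2,0)->N->(1,0)
  grid max=3 at (2,0)
Step 5: ant0:(1,3)->N->(0,3) | ant1:(1,0)->S->(2,0)
  grid max=4 at (2,0)
Step 6: ant0:(0,3)->S->(1,3) | ant1:(2,0)->N->(1,0)
  grid max=3 at (2,0)

(1,3) (1,0)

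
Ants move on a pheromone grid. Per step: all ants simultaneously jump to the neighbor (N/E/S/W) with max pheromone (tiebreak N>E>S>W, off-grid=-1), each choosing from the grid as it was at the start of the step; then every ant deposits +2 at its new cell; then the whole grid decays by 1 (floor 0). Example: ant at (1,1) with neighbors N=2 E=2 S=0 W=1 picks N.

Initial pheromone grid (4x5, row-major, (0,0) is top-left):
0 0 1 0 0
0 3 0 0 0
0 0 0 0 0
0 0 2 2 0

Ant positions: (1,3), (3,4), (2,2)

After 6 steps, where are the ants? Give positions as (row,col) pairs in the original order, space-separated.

Step 1: ant0:(1,3)->N->(0,3) | ant1:(3,4)->W->(3,3) | ant2:(2,2)->S->(3,2)
  grid max=3 at (3,2)
Step 2: ant0:(0,3)->E->(0,4) | ant1:(3,3)->W->(3,2) | ant2:(3,2)->E->(3,3)
  grid max=4 at (3,2)
Step 3: ant0:(0,4)->S->(1,4) | ant1:(3,2)->E->(3,3) | ant2:(3,3)->W->(3,2)
  grid max=5 at (3,2)
Step 4: ant0:(1,4)->N->(0,4) | ant1:(3,3)->W->(3,2) | ant2:(3,2)->E->(3,3)
  grid max=6 at (3,2)
Step 5: ant0:(0,4)->S->(1,4) | ant1:(3,2)->E->(3,3) | ant2:(3,3)->W->(3,2)
  grid max=7 at (3,2)
Step 6: ant0:(1,4)->N->(0,4) | ant1:(3,3)->W->(3,2) | ant2:(3,2)->E->(3,3)
  grid max=8 at (3,2)

(0,4) (3,2) (3,3)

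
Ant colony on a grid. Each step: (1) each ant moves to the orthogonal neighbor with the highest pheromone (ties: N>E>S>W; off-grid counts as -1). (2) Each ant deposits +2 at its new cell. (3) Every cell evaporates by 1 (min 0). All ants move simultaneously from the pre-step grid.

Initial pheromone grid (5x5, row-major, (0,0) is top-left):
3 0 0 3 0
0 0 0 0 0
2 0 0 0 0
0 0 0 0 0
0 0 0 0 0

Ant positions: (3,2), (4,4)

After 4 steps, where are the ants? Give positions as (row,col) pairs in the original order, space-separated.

Step 1: ant0:(3,2)->N->(2,2) | ant1:(4,4)->N->(3,4)
  grid max=2 at (0,0)
Step 2: ant0:(2,2)->N->(1,2) | ant1:(3,4)->N->(2,4)
  grid max=1 at (0,0)
Step 3: ant0:(1,2)->N->(0,2) | ant1:(2,4)->N->(1,4)
  grid max=1 at (0,2)
Step 4: ant0:(0,2)->E->(0,3) | ant1:(1,4)->N->(0,4)
  grid max=1 at (0,3)

(0,3) (0,4)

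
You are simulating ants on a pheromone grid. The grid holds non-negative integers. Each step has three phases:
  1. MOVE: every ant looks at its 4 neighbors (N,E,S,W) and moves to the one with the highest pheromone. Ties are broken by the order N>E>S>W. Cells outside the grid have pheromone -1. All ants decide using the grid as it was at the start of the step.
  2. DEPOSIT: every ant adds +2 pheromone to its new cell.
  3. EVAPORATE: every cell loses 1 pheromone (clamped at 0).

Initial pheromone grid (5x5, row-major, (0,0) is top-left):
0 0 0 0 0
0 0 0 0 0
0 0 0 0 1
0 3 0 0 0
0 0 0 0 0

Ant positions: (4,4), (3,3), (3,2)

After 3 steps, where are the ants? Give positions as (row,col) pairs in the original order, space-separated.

Step 1: ant0:(4,4)->N->(3,4) | ant1:(3,3)->N->(2,3) | ant2:(3,2)->W->(3,1)
  grid max=4 at (3,1)
Step 2: ant0:(3,4)->N->(2,4) | ant1:(2,3)->N->(1,3) | ant2:(3,1)->N->(2,1)
  grid max=3 at (3,1)
Step 3: ant0:(2,4)->N->(1,4) | ant1:(1,3)->N->(0,3) | ant2:(2,1)->S->(3,1)
  grid max=4 at (3,1)

(1,4) (0,3) (3,1)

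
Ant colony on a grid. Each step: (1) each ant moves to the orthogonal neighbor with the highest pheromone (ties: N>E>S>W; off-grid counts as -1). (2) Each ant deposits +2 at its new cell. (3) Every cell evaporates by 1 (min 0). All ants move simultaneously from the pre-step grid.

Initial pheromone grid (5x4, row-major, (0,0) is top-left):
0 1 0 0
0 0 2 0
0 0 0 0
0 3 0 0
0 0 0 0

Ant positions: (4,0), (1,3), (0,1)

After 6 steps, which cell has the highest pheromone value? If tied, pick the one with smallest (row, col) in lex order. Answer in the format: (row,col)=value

Step 1: ant0:(4,0)->N->(3,0) | ant1:(1,3)->W->(1,2) | ant2:(0,1)->E->(0,2)
  grid max=3 at (1,2)
Step 2: ant0:(3,0)->E->(3,1) | ant1:(1,2)->N->(0,2) | ant2:(0,2)->S->(1,2)
  grid max=4 at (1,2)
Step 3: ant0:(3,1)->N->(2,1) | ant1:(0,2)->S->(1,2) | ant2:(1,2)->N->(0,2)
  grid max=5 at (1,2)
Step 4: ant0:(2,1)->S->(3,1) | ant1:(1,2)->N->(0,2) | ant2:(0,2)->S->(1,2)
  grid max=6 at (1,2)
Step 5: ant0:(3,1)->N->(2,1) | ant1:(0,2)->S->(1,2) | ant2:(1,2)->N->(0,2)
  grid max=7 at (1,2)
Step 6: ant0:(2,1)->S->(3,1) | ant1:(1,2)->N->(0,2) | ant2:(0,2)->S->(1,2)
  grid max=8 at (1,2)
Final grid:
  0 0 6 0
  0 0 8 0
  0 0 0 0
  0 3 0 0
  0 0 0 0
Max pheromone 8 at (1,2)

Answer: (1,2)=8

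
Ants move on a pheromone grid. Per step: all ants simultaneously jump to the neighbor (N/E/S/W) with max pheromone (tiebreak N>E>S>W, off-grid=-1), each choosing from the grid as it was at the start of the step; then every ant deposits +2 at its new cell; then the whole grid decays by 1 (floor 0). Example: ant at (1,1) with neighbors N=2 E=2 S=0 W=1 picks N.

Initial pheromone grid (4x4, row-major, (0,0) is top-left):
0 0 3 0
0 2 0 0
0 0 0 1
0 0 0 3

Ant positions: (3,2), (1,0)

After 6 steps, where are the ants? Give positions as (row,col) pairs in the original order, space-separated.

Step 1: ant0:(3,2)->E->(3,3) | ant1:(1,0)->E->(1,1)
  grid max=4 at (3,3)
Step 2: ant0:(3,3)->N->(2,3) | ant1:(1,1)->N->(0,1)
  grid max=3 at (3,3)
Step 3: ant0:(2,3)->S->(3,3) | ant1:(0,1)->S->(1,1)
  grid max=4 at (3,3)
Step 4: ant0:(3,3)->N->(2,3) | ant1:(1,1)->N->(0,1)
  grid max=3 at (3,3)
Step 5: ant0:(2,3)->S->(3,3) | ant1:(0,1)->S->(1,1)
  grid max=4 at (3,3)
Step 6: ant0:(3,3)->N->(2,3) | ant1:(1,1)->N->(0,1)
  grid max=3 at (3,3)

(2,3) (0,1)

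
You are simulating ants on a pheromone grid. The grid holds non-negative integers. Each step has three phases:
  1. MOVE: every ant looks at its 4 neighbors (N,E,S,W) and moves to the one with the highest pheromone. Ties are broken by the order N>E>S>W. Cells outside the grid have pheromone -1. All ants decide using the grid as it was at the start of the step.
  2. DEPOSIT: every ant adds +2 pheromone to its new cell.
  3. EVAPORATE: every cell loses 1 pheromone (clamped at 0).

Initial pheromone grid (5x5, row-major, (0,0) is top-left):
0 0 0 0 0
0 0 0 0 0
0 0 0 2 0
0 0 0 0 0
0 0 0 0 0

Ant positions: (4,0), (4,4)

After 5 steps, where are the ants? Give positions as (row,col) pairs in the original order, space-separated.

Step 1: ant0:(4,0)->N->(3,0) | ant1:(4,4)->N->(3,4)
  grid max=1 at (2,3)
Step 2: ant0:(3,0)->N->(2,0) | ant1:(3,4)->N->(2,4)
  grid max=1 at (2,0)
Step 3: ant0:(2,0)->N->(1,0) | ant1:(2,4)->N->(1,4)
  grid max=1 at (1,0)
Step 4: ant0:(1,0)->N->(0,0) | ant1:(1,4)->N->(0,4)
  grid max=1 at (0,0)
Step 5: ant0:(0,0)->E->(0,1) | ant1:(0,4)->S->(1,4)
  grid max=1 at (0,1)

(0,1) (1,4)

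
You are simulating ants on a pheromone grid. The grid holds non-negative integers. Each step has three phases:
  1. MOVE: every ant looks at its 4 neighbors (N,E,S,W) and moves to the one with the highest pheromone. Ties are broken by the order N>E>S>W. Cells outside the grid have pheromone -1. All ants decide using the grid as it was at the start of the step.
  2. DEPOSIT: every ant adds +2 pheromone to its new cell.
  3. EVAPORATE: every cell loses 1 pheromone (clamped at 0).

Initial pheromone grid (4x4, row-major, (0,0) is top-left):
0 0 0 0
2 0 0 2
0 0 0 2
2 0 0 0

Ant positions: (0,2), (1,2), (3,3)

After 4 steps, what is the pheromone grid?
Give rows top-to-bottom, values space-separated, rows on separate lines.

After step 1: ants at (0,3),(1,3),(2,3)
  0 0 0 1
  1 0 0 3
  0 0 0 3
  1 0 0 0
After step 2: ants at (1,3),(2,3),(1,3)
  0 0 0 0
  0 0 0 6
  0 0 0 4
  0 0 0 0
After step 3: ants at (2,3),(1,3),(2,3)
  0 0 0 0
  0 0 0 7
  0 0 0 7
  0 0 0 0
After step 4: ants at (1,3),(2,3),(1,3)
  0 0 0 0
  0 0 0 10
  0 0 0 8
  0 0 0 0

0 0 0 0
0 0 0 10
0 0 0 8
0 0 0 0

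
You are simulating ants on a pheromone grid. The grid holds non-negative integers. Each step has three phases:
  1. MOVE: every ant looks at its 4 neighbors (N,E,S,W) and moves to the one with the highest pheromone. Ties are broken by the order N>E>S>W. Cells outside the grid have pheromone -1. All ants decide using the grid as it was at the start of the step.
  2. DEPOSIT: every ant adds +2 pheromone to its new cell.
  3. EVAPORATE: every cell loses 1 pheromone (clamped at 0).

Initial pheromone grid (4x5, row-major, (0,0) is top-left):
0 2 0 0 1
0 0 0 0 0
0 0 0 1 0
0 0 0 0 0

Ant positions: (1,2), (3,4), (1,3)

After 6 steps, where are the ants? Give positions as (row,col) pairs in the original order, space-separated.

Step 1: ant0:(1,2)->N->(0,2) | ant1:(3,4)->N->(2,4) | ant2:(1,3)->S->(2,3)
  grid max=2 at (2,3)
Step 2: ant0:(0,2)->W->(0,1) | ant1:(2,4)->W->(2,3) | ant2:(2,3)->E->(2,4)
  grid max=3 at (2,3)
Step 3: ant0:(0,1)->E->(0,2) | ant1:(2,3)->E->(2,4) | ant2:(2,4)->W->(2,3)
  grid max=4 at (2,3)
Step 4: ant0:(0,2)->W->(0,1) | ant1:(2,4)->W->(2,3) | ant2:(2,3)->E->(2,4)
  grid max=5 at (2,3)
Step 5: ant0:(0,1)->E->(0,2) | ant1:(2,3)->E->(2,4) | ant2:(2,4)->W->(2,3)
  grid max=6 at (2,3)
Step 6: ant0:(0,2)->W->(0,1) | ant1:(2,4)->W->(2,3) | ant2:(2,3)->E->(2,4)
  grid max=7 at (2,3)

(0,1) (2,3) (2,4)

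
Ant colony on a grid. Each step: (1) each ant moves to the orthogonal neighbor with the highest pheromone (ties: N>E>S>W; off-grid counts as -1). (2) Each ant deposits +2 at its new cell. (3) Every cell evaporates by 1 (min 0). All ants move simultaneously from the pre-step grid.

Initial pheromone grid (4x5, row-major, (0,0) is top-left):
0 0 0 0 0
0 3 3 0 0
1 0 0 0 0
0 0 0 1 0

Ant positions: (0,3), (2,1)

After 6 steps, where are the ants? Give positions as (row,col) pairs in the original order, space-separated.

Step 1: ant0:(0,3)->E->(0,4) | ant1:(2,1)->N->(1,1)
  grid max=4 at (1,1)
Step 2: ant0:(0,4)->S->(1,4) | ant1:(1,1)->E->(1,2)
  grid max=3 at (1,1)
Step 3: ant0:(1,4)->N->(0,4) | ant1:(1,2)->W->(1,1)
  grid max=4 at (1,1)
Step 4: ant0:(0,4)->S->(1,4) | ant1:(1,1)->E->(1,2)
  grid max=3 at (1,1)
Step 5: ant0:(1,4)->N->(0,4) | ant1:(1,2)->W->(1,1)
  grid max=4 at (1,1)
Step 6: ant0:(0,4)->S->(1,4) | ant1:(1,1)->E->(1,2)
  grid max=3 at (1,1)

(1,4) (1,2)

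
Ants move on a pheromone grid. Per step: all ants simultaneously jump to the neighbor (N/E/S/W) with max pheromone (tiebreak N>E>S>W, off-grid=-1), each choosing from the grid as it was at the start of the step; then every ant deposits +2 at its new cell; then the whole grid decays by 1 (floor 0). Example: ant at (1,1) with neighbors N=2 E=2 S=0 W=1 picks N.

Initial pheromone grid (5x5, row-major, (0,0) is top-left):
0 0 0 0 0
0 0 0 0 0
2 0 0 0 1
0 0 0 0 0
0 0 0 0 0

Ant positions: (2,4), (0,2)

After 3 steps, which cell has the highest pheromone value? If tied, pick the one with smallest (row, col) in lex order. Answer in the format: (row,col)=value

Step 1: ant0:(2,4)->N->(1,4) | ant1:(0,2)->E->(0,3)
  grid max=1 at (0,3)
Step 2: ant0:(1,4)->N->(0,4) | ant1:(0,3)->E->(0,4)
  grid max=3 at (0,4)
Step 3: ant0:(0,4)->S->(1,4) | ant1:(0,4)->S->(1,4)
  grid max=3 at (1,4)
Final grid:
  0 0 0 0 2
  0 0 0 0 3
  0 0 0 0 0
  0 0 0 0 0
  0 0 0 0 0
Max pheromone 3 at (1,4)

Answer: (1,4)=3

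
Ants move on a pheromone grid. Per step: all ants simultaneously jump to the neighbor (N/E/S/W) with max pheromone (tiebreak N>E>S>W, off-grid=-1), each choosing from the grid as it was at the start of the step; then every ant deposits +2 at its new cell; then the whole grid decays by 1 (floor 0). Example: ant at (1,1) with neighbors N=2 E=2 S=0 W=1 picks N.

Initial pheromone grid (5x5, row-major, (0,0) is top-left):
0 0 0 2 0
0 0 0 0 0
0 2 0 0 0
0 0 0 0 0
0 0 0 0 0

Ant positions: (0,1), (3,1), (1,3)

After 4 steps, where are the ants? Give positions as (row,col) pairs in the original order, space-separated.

Step 1: ant0:(0,1)->E->(0,2) | ant1:(3,1)->N->(2,1) | ant2:(1,3)->N->(0,3)
  grid max=3 at (0,3)
Step 2: ant0:(0,2)->E->(0,3) | ant1:(2,1)->N->(1,1) | ant2:(0,3)->W->(0,2)
  grid max=4 at (0,3)
Step 3: ant0:(0,3)->W->(0,2) | ant1:(1,1)->S->(2,1) | ant2:(0,2)->E->(0,3)
  grid max=5 at (0,3)
Step 4: ant0:(0,2)->E->(0,3) | ant1:(2,1)->N->(1,1) | ant2:(0,3)->W->(0,2)
  grid max=6 at (0,3)

(0,3) (1,1) (0,2)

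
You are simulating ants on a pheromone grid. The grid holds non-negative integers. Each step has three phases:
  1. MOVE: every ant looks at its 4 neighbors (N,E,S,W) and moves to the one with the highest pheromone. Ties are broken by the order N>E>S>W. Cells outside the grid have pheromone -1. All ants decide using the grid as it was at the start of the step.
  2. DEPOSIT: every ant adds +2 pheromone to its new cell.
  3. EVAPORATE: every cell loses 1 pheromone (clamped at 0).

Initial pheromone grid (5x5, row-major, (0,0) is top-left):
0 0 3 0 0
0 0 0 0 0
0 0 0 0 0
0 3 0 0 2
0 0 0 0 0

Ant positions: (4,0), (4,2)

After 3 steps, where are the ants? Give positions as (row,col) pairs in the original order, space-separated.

Step 1: ant0:(4,0)->N->(3,0) | ant1:(4,2)->N->(3,2)
  grid max=2 at (0,2)
Step 2: ant0:(3,0)->E->(3,1) | ant1:(3,2)->W->(3,1)
  grid max=5 at (3,1)
Step 3: ant0:(3,1)->N->(2,1) | ant1:(3,1)->N->(2,1)
  grid max=4 at (3,1)

(2,1) (2,1)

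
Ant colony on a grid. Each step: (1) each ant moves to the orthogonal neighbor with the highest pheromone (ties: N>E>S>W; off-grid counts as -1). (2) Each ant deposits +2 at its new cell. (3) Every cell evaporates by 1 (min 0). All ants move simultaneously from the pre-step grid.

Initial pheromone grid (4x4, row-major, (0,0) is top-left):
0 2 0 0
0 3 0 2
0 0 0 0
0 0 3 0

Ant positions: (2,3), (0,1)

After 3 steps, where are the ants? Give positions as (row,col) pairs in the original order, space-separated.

Step 1: ant0:(2,3)->N->(1,3) | ant1:(0,1)->S->(1,1)
  grid max=4 at (1,1)
Step 2: ant0:(1,3)->N->(0,3) | ant1:(1,1)->N->(0,1)
  grid max=3 at (1,1)
Step 3: ant0:(0,3)->S->(1,3) | ant1:(0,1)->S->(1,1)
  grid max=4 at (1,1)

(1,3) (1,1)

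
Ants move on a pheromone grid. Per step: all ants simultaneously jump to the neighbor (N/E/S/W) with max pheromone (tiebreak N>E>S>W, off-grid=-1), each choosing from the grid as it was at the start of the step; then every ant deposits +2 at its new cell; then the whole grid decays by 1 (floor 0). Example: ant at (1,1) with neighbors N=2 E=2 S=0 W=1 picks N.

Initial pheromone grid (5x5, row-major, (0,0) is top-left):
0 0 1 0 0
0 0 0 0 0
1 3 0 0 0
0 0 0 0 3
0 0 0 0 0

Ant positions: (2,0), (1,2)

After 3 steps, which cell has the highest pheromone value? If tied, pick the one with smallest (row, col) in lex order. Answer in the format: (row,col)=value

Answer: (2,1)=4

Derivation:
Step 1: ant0:(2,0)->E->(2,1) | ant1:(1,2)->N->(0,2)
  grid max=4 at (2,1)
Step 2: ant0:(2,1)->N->(1,1) | ant1:(0,2)->E->(0,3)
  grid max=3 at (2,1)
Step 3: ant0:(1,1)->S->(2,1) | ant1:(0,3)->W->(0,2)
  grid max=4 at (2,1)
Final grid:
  0 0 2 0 0
  0 0 0 0 0
  0 4 0 0 0
  0 0 0 0 0
  0 0 0 0 0
Max pheromone 4 at (2,1)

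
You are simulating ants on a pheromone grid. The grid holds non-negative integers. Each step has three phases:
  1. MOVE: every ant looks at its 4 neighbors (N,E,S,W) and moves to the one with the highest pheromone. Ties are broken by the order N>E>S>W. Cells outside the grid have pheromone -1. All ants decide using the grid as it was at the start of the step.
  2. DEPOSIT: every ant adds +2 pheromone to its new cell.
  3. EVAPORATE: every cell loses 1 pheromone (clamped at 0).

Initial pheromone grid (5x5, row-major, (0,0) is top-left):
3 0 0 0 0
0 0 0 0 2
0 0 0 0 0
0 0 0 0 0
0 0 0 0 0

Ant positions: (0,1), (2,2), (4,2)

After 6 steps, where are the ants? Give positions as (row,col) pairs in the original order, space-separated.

Step 1: ant0:(0,1)->W->(0,0) | ant1:(2,2)->N->(1,2) | ant2:(4,2)->N->(3,2)
  grid max=4 at (0,0)
Step 2: ant0:(0,0)->E->(0,1) | ant1:(1,2)->N->(0,2) | ant2:(3,2)->N->(2,2)
  grid max=3 at (0,0)
Step 3: ant0:(0,1)->W->(0,0) | ant1:(0,2)->W->(0,1) | ant2:(2,2)->N->(1,2)
  grid max=4 at (0,0)
Step 4: ant0:(0,0)->E->(0,1) | ant1:(0,1)->W->(0,0) | ant2:(1,2)->N->(0,2)
  grid max=5 at (0,0)
Step 5: ant0:(0,1)->W->(0,0) | ant1:(0,0)->E->(0,1) | ant2:(0,2)->W->(0,1)
  grid max=6 at (0,0)
Step 6: ant0:(0,0)->E->(0,1) | ant1:(0,1)->W->(0,0) | ant2:(0,1)->W->(0,0)
  grid max=9 at (0,0)

(0,1) (0,0) (0,0)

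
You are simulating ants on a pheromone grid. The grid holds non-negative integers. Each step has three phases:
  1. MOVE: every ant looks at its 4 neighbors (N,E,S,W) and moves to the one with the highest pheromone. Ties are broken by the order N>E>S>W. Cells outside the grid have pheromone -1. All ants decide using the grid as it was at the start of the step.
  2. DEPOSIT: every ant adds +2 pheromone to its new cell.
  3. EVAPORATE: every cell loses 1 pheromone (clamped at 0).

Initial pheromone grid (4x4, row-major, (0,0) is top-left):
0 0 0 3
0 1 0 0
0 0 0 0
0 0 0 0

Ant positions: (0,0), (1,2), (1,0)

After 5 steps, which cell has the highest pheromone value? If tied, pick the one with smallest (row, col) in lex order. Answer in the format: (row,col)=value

Step 1: ant0:(0,0)->E->(0,1) | ant1:(1,2)->W->(1,1) | ant2:(1,0)->E->(1,1)
  grid max=4 at (1,1)
Step 2: ant0:(0,1)->S->(1,1) | ant1:(1,1)->N->(0,1) | ant2:(1,1)->N->(0,1)
  grid max=5 at (1,1)
Step 3: ant0:(1,1)->N->(0,1) | ant1:(0,1)->S->(1,1) | ant2:(0,1)->S->(1,1)
  grid max=8 at (1,1)
Step 4: ant0:(0,1)->S->(1,1) | ant1:(1,1)->N->(0,1) | ant2:(1,1)->N->(0,1)
  grid max=9 at (1,1)
Step 5: ant0:(1,1)->N->(0,1) | ant1:(0,1)->S->(1,1) | ant2:(0,1)->S->(1,1)
  grid max=12 at (1,1)
Final grid:
  0 9 0 0
  0 12 0 0
  0 0 0 0
  0 0 0 0
Max pheromone 12 at (1,1)

Answer: (1,1)=12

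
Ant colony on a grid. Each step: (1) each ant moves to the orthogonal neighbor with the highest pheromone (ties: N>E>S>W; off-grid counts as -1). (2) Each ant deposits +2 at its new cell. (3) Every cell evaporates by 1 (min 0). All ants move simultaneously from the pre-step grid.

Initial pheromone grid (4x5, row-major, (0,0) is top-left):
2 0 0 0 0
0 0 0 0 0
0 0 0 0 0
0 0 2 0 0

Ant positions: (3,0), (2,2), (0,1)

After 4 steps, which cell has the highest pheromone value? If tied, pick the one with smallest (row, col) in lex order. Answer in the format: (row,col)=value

Answer: (0,0)=4

Derivation:
Step 1: ant0:(3,0)->N->(2,0) | ant1:(2,2)->S->(3,2) | ant2:(0,1)->W->(0,0)
  grid max=3 at (0,0)
Step 2: ant0:(2,0)->N->(1,0) | ant1:(3,2)->N->(2,2) | ant2:(0,0)->E->(0,1)
  grid max=2 at (0,0)
Step 3: ant0:(1,0)->N->(0,0) | ant1:(2,2)->S->(3,2) | ant2:(0,1)->W->(0,0)
  grid max=5 at (0,0)
Step 4: ant0:(0,0)->E->(0,1) | ant1:(3,2)->N->(2,2) | ant2:(0,0)->E->(0,1)
  grid max=4 at (0,0)
Final grid:
  4 3 0 0 0
  0 0 0 0 0
  0 0 1 0 0
  0 0 2 0 0
Max pheromone 4 at (0,0)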